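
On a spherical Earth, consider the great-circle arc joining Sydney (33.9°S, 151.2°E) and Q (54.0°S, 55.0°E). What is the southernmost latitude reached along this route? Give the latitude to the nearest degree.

The great circle lies in the plane with unit normal n̂ = (p₁ × p₂)/|p₁ × p₂|.
Here n̂_z ≈ -0.529; the vertex latitude is φ_max = arccos|n̂_z| ≈ 58.1°.

≈ 58°S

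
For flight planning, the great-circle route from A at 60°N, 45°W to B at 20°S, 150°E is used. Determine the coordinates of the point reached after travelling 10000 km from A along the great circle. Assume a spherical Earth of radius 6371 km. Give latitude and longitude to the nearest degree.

The haversine formula gives a central angle δ ≈ 2.419 rad (138.6°) between the endpoints. The total great-circle distance is δ·R ≈ 2.419 × 6371 ≈ 15411 km, so the target fraction is f = 10000/15411 ≈ 0.649.
Interpolate at f ≈ 0.649 with slerp weights a = sin((1−f)δ)/sin δ ≈ 1.135, b = sin(fδ)/sin δ ≈ 1.512.
p = a·p₁ + b·p₂ ≈ (-0.829, 0.309, 0.466); φ = arcsin(p_z) ≈ 27.77°, λ = atan2(p_y, p_x) ≈ 159.56°.

≈ 28°N, 160°E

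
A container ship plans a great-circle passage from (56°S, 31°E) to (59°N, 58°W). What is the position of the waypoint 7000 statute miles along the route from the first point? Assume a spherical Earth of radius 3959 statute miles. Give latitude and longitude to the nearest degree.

Write both endpoints as unit vectors p₁, p₂ with components (cos φ cos λ, cos φ sin λ, sin φ).
The central angle between the endpoints is δ = arccos(p₁·p₂) ≈ 2.354 rad (134.9°). The total great-circle distance is δ·R ≈ 2.354 × 3959 ≈ 9320 mi, so the target fraction is f = 7000/9320 ≈ 0.751.
Interpolate at f ≈ 0.751 with slerp weights a = sin((1−f)δ)/sin δ ≈ 0.780, b = sin(fδ)/sin δ ≈ 1.384.
p = a·p₁ + b·p₂ ≈ (0.752, -0.380, 0.539); φ = arcsin(p_z) ≈ 32.63°, λ = atan2(p_y, p_x) ≈ -26.80°.

≈ (33°N, 27°W)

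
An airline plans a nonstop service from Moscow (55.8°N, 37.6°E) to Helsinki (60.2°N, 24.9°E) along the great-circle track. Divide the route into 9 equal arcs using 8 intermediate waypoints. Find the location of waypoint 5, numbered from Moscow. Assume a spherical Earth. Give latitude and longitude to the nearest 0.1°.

The haversine formula gives a central angle δ ≈ 0.140 rad (8.0°) between the endpoints.
Interpolate at f = 5/9 with slerp weights a = sin((1−f)δ)/sin δ ≈ 0.446, b = sin(fδ)/sin δ ≈ 0.557.
p = a·p₁ + b·p₂ ≈ (0.449, 0.269, 0.852); φ = arcsin(p_z) ≈ 58.40°, λ = atan2(p_y, p_x) ≈ 30.93°.

≈ 58.4°N, 30.9°E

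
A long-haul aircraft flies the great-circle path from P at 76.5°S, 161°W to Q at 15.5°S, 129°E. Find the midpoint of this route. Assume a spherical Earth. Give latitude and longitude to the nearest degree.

≈ 49°S, 141°E

Write both endpoints as unit vectors p₁, p₂ with components (cos φ cos λ, cos φ sin λ, sin φ).
The central angle between the endpoints is δ = arccos(p₁·p₂) ≈ 1.227 rad (70.3°).
Interpolate at f = 1/2 with slerp weights a = sin((1−f)δ)/sin δ ≈ 0.612, b = sin(fδ)/sin δ ≈ 0.612.
p = a·p₁ + b·p₂ ≈ (-0.506, 0.412, -0.758); φ = arcsin(p_z) ≈ -49.30°, λ = atan2(p_y, p_x) ≈ 140.87°.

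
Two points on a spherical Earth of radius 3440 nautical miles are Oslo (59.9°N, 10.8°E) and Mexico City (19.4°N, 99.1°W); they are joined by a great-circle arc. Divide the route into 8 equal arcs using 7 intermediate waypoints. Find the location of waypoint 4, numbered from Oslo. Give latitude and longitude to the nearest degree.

≈ 53°N, 68°W

Write both endpoints as unit vectors p₁, p₂ with components (cos φ cos λ, cos φ sin λ, sin φ).
The central angle between the endpoints is δ = arccos(p₁·p₂) ≈ 1.444 rad (82.7°).
Interpolate at f = 4/8 with slerp weights a = sin((1−f)δ)/sin δ ≈ 0.666, b = sin(fδ)/sin δ ≈ 0.666.
p = a·p₁ + b·p₂ ≈ (0.229, -0.558, 0.798); φ = arcsin(p_z) ≈ 52.91°, λ = atan2(p_y, p_x) ≈ -67.70°.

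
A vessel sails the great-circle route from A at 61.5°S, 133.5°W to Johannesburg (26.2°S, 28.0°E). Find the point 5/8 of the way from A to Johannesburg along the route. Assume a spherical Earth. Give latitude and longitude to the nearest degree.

≈ 60°S, 18°E

Write both endpoints as unit vectors p₁, p₂ with components (cos φ cos λ, cos φ sin λ, sin φ).
The central angle between the endpoints is δ = arccos(p₁·p₂) ≈ 1.589 rad (91.0°).
Interpolate at f = 5/8 with slerp weights a = sin((1−f)δ)/sin δ ≈ 0.561, b = sin(fδ)/sin δ ≈ 0.838.
p = a·p₁ + b·p₂ ≈ (0.479, 0.159, -0.863); φ = arcsin(p_z) ≈ -59.67°, λ = atan2(p_y, p_x) ≈ 18.31°.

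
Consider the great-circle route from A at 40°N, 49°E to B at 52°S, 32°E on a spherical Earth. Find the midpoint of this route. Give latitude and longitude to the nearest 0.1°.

Write both endpoints as unit vectors p₁, p₂ with components (cos φ cos λ, cos φ sin λ, sin φ).
The central angle between the endpoints is δ = arccos(p₁·p₂) ≈ 1.626 rad (93.2°).
Interpolate at f = 1/2 with slerp weights a = sin((1−f)δ)/sin δ ≈ 0.728, b = sin(fδ)/sin δ ≈ 0.728.
p = a·p₁ + b·p₂ ≈ (0.746, 0.658, -0.106); φ = arcsin(p_z) ≈ -6.07°, λ = atan2(p_y, p_x) ≈ 41.43°.

≈ 6.1°S, 41.4°E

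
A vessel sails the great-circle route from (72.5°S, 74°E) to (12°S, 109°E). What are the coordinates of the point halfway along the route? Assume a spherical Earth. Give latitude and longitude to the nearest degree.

≈ (43°S, 101°E)

From cos δ = sin φ₁ sin φ₂ + cos φ₁ cos φ₂ cos Δλ, the central angle is δ ≈ 1.116 rad (63.9°).
Interpolate at f = 1/2 with slerp weights a = sin((1−f)δ)/sin δ ≈ 0.589, b = sin(fδ)/sin δ ≈ 0.589.
p = a·p₁ + b·p₂ ≈ (-0.139, 0.715, -0.685); φ = arcsin(p_z) ≈ -43.21°, λ = atan2(p_y, p_x) ≈ 100.98°.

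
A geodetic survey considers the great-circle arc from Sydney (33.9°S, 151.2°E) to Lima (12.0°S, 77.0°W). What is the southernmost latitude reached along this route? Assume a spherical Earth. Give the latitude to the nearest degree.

The great circle lies in the plane with unit normal n̂ = (p₁ × p₂)/|p₁ × p₂|.
Here n̂_z ≈ +0.669; the vertex latitude is φ_max = arccos|n̂_z| ≈ 48.0°.

≈ 48°S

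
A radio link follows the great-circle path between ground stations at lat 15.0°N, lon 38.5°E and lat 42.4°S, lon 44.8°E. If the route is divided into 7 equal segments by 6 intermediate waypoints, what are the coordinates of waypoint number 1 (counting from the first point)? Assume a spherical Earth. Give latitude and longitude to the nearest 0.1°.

The haversine formula gives a central angle δ ≈ 1.007 rad (57.7°) between the endpoints.
Interpolate at f = 1/7 with slerp weights a = sin((1−f)δ)/sin δ ≈ 0.899, b = sin(fδ)/sin δ ≈ 0.170.
p = a·p₁ + b·p₂ ≈ (0.768, 0.629, 0.118); φ = arcsin(p_z) ≈ 6.80°, λ = atan2(p_y, p_x) ≈ 39.29°.

≈ lat 6.8°N, lon 39.3°E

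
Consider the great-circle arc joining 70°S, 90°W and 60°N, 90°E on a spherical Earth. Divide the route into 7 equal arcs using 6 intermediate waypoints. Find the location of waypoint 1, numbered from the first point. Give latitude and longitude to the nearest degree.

Write both endpoints as unit vectors p₁, p₂ with components (cos φ cos λ, cos φ sin λ, sin φ).
The central angle between the endpoints is δ = arccos(p₁·p₂) ≈ 2.967 rad (170.0°).
Interpolate at f = 1/7 with slerp weights a = sin((1−f)δ)/sin δ ≈ 3.244, b = sin(fδ)/sin δ ≈ 2.369.
p = a·p₁ + b·p₂ ≈ (0.000, 0.075, -0.997); φ = arcsin(p_z) ≈ -85.71°, λ = atan2(p_y, p_x) ≈ 90.00°.

≈ 86°S, 90°E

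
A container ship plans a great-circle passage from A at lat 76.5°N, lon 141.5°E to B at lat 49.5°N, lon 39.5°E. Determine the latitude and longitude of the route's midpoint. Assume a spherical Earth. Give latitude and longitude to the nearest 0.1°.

≈ lat 69.6°N, lon 60.3°E

From cos δ = sin φ₁ sin φ₂ + cos φ₁ cos φ₂ cos Δλ, the central angle is δ ≈ 0.784 rad (44.9°).
Interpolate at f = 1/2 with slerp weights a = sin((1−f)δ)/sin δ ≈ 0.541, b = sin(fδ)/sin δ ≈ 0.541.
p = a·p₁ + b·p₂ ≈ (0.172, 0.302, 0.938); φ = arcsin(p_z) ≈ 69.65°, λ = atan2(p_y, p_x) ≈ 60.31°.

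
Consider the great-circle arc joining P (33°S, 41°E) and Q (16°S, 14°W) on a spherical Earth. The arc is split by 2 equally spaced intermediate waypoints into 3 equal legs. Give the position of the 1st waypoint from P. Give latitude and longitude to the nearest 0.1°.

≈ (29.9°S, 20.9°E)

The haversine formula gives a central angle δ ≈ 0.912 rad (52.2°) between the endpoints.
Interpolate at f = 1/3 with slerp weights a = sin((1−f)δ)/sin δ ≈ 0.722, b = sin(fδ)/sin δ ≈ 0.379.
p = a·p₁ + b·p₂ ≈ (0.810, 0.309, -0.498); φ = arcsin(p_z) ≈ -29.85°, λ = atan2(p_y, p_x) ≈ 20.90°.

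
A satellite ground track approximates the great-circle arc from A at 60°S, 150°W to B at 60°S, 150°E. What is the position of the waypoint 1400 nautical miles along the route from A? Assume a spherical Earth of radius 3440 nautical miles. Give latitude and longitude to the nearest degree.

≈ 62°S, 161°E

Write both endpoints as unit vectors p₁, p₂ with components (cos φ cos λ, cos φ sin λ, sin φ).
The central angle between the endpoints is δ = arccos(p₁·p₂) ≈ 0.505 rad (29.0°). The total great-circle distance is δ·R ≈ 0.505 × 3440 ≈ 1738 nmi, so the target fraction is f = 1400/1738 ≈ 0.805.
Interpolate at f ≈ 0.805 with slerp weights a = sin((1−f)δ)/sin δ ≈ 0.203, b = sin(fδ)/sin δ ≈ 0.818.
p = a·p₁ + b·p₂ ≈ (-0.442, 0.154, -0.884); φ = arcsin(p_z) ≈ -62.10°, λ = atan2(p_y, p_x) ≈ 160.82°.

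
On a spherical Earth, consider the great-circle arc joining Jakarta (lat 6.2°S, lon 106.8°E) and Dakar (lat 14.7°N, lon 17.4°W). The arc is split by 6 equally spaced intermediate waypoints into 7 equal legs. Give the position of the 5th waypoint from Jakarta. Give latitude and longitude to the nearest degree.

The haversine formula gives a central angle δ ≈ 2.175 rad (124.6°) between the endpoints.
Interpolate at f = 5/7 with slerp weights a = sin((1−f)δ)/sin δ ≈ 0.707, b = sin(fδ)/sin δ ≈ 1.215.
p = a·p₁ + b·p₂ ≈ (0.918, 0.322, 0.232); φ = arcsin(p_z) ≈ 13.41°, λ = atan2(p_y, p_x) ≈ 19.32°.

≈ lat 13°N, lon 19°E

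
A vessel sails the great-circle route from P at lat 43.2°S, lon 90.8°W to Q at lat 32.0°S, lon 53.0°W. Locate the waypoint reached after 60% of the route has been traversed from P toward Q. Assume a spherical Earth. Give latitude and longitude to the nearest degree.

From cos δ = sin φ₁ sin φ₂ + cos φ₁ cos φ₂ cos Δλ, the central angle is δ ≈ 0.552 rad (31.7°).
Interpolate at f = 0.60 with slerp weights a = sin((1−f)δ)/sin δ ≈ 0.418, b = sin(fδ)/sin δ ≈ 0.620.
p = a·p₁ + b·p₂ ≈ (0.312, -0.724, -0.615); φ = arcsin(p_z) ≈ -37.92°, λ = atan2(p_y, p_x) ≈ -66.68°.

≈ lat 38°S, lon 67°W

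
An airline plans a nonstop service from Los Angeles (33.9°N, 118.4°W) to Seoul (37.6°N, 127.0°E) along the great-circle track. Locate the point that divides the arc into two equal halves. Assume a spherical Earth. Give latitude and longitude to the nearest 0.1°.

≈ (53.1°N, 173.6°W)

Convert each endpoint to a unit vector on the sphere (x = cos φ cos λ, y = cos φ sin λ, z = sin φ).
The central angle between the endpoints is δ = arccos(p₁·p₂) ≈ 1.504 rad (86.2°).
Interpolate at f = 1/2 with slerp weights a = sin((1−f)δ)/sin δ ≈ 0.685, b = sin(fδ)/sin δ ≈ 0.685.
p = a·p₁ + b·p₂ ≈ (-0.597, -0.067, 0.800); φ = arcsin(p_z) ≈ 53.10°, λ = atan2(p_y, p_x) ≈ -173.63°.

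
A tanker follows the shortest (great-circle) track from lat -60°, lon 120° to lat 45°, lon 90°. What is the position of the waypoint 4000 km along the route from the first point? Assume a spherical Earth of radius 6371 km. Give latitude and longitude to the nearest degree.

≈ lat -25°, lon 106°

Convert each endpoint to a unit vector on the sphere (x = cos φ cos λ, y = cos φ sin λ, z = sin φ).
The central angle between the endpoints is δ = arccos(p₁·p₂) ≈ 1.882 rad (107.8°). The total great-circle distance is δ·R ≈ 1.882 × 6371 ≈ 11990 km, so the target fraction is f = 4000/11990 ≈ 0.334.
Interpolate at f ≈ 0.334 with slerp weights a = sin((1−f)δ)/sin δ ≈ 0.998, b = sin(fδ)/sin δ ≈ 0.617.
p = a·p₁ + b·p₂ ≈ (-0.250, 0.869, -0.428); φ = arcsin(p_z) ≈ -25.35°, λ = atan2(p_y, p_x) ≈ 106.03°.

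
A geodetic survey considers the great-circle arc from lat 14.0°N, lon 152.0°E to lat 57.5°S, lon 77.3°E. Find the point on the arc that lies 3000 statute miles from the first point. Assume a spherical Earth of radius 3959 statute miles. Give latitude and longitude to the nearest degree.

≈ lat 23°S, lon 129°E

The haversine formula gives a central angle δ ≈ 1.637 rad (93.8°) between the endpoints. The total great-circle distance is δ·R ≈ 1.637 × 3959 ≈ 6482 mi, so the target fraction is f = 3000/6482 ≈ 0.463.
Interpolate at f ≈ 0.463 with slerp weights a = sin((1−f)δ)/sin δ ≈ 0.772, b = sin(fδ)/sin δ ≈ 0.689.
p = a·p₁ + b·p₂ ≈ (-0.580, 0.713, -0.394); φ = arcsin(p_z) ≈ -23.21°, λ = atan2(p_y, p_x) ≈ 129.14°.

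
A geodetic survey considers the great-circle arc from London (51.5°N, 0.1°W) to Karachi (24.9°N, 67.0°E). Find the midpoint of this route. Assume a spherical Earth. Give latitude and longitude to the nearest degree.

Write both endpoints as unit vectors p₁, p₂ with components (cos φ cos λ, cos φ sin λ, sin φ).
The central angle between the endpoints is δ = arccos(p₁·p₂) ≈ 0.989 rad (56.7°).
Interpolate at f = 1/2 with slerp weights a = sin((1−f)δ)/sin δ ≈ 0.568, b = sin(fδ)/sin δ ≈ 0.568.
p = a·p₁ + b·p₂ ≈ (0.555, 0.474, 0.684); φ = arcsin(p_z) ≈ 43.14°, λ = atan2(p_y, p_x) ≈ 40.48°.

≈ 43°N, 40°E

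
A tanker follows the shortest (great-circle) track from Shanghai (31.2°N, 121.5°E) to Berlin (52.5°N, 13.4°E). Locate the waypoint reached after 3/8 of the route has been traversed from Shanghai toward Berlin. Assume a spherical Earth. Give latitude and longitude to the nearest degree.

Write both endpoints as unit vectors p₁, p₂ with components (cos φ cos λ, cos φ sin λ, sin φ).
The central angle between the endpoints is δ = arccos(p₁·p₂) ≈ 1.319 rad (75.6°).
Interpolate at f = 3/8 with slerp weights a = sin((1−f)δ)/sin δ ≈ 0.758, b = sin(fδ)/sin δ ≈ 0.490.
p = a·p₁ + b·p₂ ≈ (-0.049, 0.622, 0.782); φ = arcsin(p_z) ≈ 51.40°, λ = atan2(p_y, p_x) ≈ 94.46°.

≈ (51°N, 94°E)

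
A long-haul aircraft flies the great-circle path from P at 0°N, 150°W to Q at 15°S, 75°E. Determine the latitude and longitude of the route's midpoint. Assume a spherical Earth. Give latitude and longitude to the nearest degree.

≈ 19°S, 145°E

Write both endpoints as unit vectors p₁, p₂ with components (cos φ cos λ, cos φ sin λ, sin φ).
The central angle between the endpoints is δ = arccos(p₁·p₂) ≈ 2.323 rad (133.1°).
Interpolate at f = 1/2 with slerp weights a = sin((1−f)δ)/sin δ ≈ 1.256, b = sin(fδ)/sin δ ≈ 1.256.
p = a·p₁ + b·p₂ ≈ (-0.774, 0.544, -0.325); φ = arcsin(p_z) ≈ -18.97°, λ = atan2(p_y, p_x) ≈ 144.90°.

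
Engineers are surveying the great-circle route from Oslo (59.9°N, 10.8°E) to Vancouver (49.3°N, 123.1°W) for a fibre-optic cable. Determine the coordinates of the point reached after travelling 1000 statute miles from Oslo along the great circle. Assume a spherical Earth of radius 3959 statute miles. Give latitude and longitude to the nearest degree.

Convert each endpoint to a unit vector on the sphere (x = cos φ cos λ, y = cos φ sin λ, z = sin φ).
The central angle between the endpoints is δ = arccos(p₁·p₂) ≈ 1.127 rad (64.6°). The total great-circle distance is δ·R ≈ 1.127 × 3959 ≈ 4463 mi, so the target fraction is f = 1000/4463 ≈ 0.224.
Interpolate at f ≈ 0.224 with slerp weights a = sin((1−f)δ)/sin δ ≈ 0.850, b = sin(fδ)/sin δ ≈ 0.277.
p = a·p₁ + b·p₂ ≈ (0.320, -0.071, 0.945); φ = arcsin(p_z) ≈ 70.86°, λ = atan2(p_y, p_x) ≈ -12.56°.

≈ 71°N, 13°W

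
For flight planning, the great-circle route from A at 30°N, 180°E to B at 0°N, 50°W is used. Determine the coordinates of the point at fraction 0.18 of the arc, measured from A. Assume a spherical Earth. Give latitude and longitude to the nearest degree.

≈ 36°N, 154°W

Convert each endpoint to a unit vector on the sphere (x = cos φ cos λ, y = cos φ sin λ, z = sin φ).
The central angle between the endpoints is δ = arccos(p₁·p₂) ≈ 2.161 rad (123.8°).
Interpolate at f = 0.18 with slerp weights a = sin((1−f)δ)/sin δ ≈ 1.179, b = sin(fδ)/sin δ ≈ 0.457.
p = a·p₁ + b·p₂ ≈ (-0.728, -0.350, 0.590); φ = arcsin(p_z) ≈ 36.14°, λ = atan2(p_y, p_x) ≈ -154.34°.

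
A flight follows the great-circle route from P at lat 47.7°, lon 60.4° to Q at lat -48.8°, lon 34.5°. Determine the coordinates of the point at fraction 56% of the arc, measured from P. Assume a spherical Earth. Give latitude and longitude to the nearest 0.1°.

Convert each endpoint to a unit vector on the sphere (x = cos φ cos λ, y = cos φ sin λ, z = sin φ).
The central angle between the endpoints is δ = arccos(p₁·p₂) ≈ 1.729 rad (99.1°).
Interpolate at f = 0.56 with slerp weights a = sin((1−f)δ)/sin δ ≈ 0.698, b = sin(fδ)/sin δ ≈ 0.834.
p = a·p₁ + b·p₂ ≈ (0.685, 0.720, -0.111); φ = arcsin(p_z) ≈ -6.39°, λ = atan2(p_y, p_x) ≈ 46.42°.

≈ lat -6.4°, lon 46.4°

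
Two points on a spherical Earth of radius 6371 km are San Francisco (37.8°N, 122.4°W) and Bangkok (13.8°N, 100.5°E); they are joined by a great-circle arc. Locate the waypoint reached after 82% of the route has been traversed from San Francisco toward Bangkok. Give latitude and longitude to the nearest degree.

Convert each endpoint to a unit vector on the sphere (x = cos φ cos λ, y = cos φ sin λ, z = sin φ).
The central angle between the endpoints is δ = arccos(p₁·p₂) ≈ 2.000 rad (114.6°).
Interpolate at f = 0.82 with slerp weights a = sin((1−f)δ)/sin δ ≈ 0.387, b = sin(fδ)/sin δ ≈ 1.097.
p = a·p₁ + b·p₂ ≈ (-0.358, 0.789, 0.499); φ = arcsin(p_z) ≈ 29.94°, λ = atan2(p_y, p_x) ≈ 114.41°.

≈ 30°N, 114°E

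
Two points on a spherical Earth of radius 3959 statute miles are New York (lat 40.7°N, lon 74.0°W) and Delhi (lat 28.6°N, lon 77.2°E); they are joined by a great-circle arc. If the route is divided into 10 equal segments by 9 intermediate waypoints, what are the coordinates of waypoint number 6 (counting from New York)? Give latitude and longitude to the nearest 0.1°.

≈ lat 64.3°N, lon 41.2°E

From cos δ = sin φ₁ sin φ₂ + cos φ₁ cos φ₂ cos Δλ, the central angle is δ ≈ 1.845 rad (105.7°).
Interpolate at f = 6/10 with slerp weights a = sin((1−f)δ)/sin δ ≈ 0.699, b = sin(fδ)/sin δ ≈ 0.929.
p = a·p₁ + b·p₂ ≈ (0.327, 0.286, 0.901); φ = arcsin(p_z) ≈ 64.25°, λ = atan2(p_y, p_x) ≈ 41.20°.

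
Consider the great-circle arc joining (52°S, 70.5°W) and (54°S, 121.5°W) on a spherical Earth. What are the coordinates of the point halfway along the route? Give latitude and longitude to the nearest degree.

From cos δ = sin φ₁ sin φ₂ + cos φ₁ cos φ₂ cos Δλ, the central angle is δ ≈ 0.525 rad (30.1°).
Interpolate at f = 1/2 with slerp weights a = sin((1−f)δ)/sin δ ≈ 0.518, b = sin(fδ)/sin δ ≈ 0.518.
p = a·p₁ + b·p₂ ≈ (-0.053, -0.560, -0.827); φ = arcsin(p_z) ≈ -55.78°, λ = atan2(p_y, p_x) ≈ -95.37°.

≈ (56°S, 95°W)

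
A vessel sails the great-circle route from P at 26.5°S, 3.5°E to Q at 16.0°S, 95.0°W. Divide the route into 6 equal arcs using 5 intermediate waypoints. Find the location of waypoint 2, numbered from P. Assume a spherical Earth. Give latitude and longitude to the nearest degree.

≈ 32°S, 31°W

From cos δ = sin φ₁ sin φ₂ + cos φ₁ cos φ₂ cos Δλ, the central angle is δ ≈ 1.575 rad (90.2°).
Interpolate at f = 2/6 with slerp weights a = sin((1−f)δ)/sin δ ≈ 0.867, b = sin(fδ)/sin δ ≈ 0.501.
p = a·p₁ + b·p₂ ≈ (0.733, -0.433, -0.525); φ = arcsin(p_z) ≈ -31.68°, λ = atan2(p_y, p_x) ≈ -30.55°.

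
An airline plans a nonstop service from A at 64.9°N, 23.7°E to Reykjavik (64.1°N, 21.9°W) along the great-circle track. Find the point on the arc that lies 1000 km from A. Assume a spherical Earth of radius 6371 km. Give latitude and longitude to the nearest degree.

Write both endpoints as unit vectors p₁, p₂ with components (cos φ cos λ, cos φ sin λ, sin φ).
The central angle between the endpoints is δ = arccos(p₁·p₂) ≈ 0.335 rad (19.2°). The total great-circle distance is δ·R ≈ 0.335 × 6371 ≈ 2137 km, so the target fraction is f = 1000/2137 ≈ 0.468.
Interpolate at f ≈ 0.468 with slerp weights a = sin((1−f)δ)/sin δ ≈ 0.539, b = sin(fδ)/sin δ ≈ 0.475.
p = a·p₁ + b·p₂ ≈ (0.402, 0.015, 0.916); φ = arcsin(p_z) ≈ 66.28°, λ = atan2(p_y, p_x) ≈ 2.08°.

≈ 66°N, 2°E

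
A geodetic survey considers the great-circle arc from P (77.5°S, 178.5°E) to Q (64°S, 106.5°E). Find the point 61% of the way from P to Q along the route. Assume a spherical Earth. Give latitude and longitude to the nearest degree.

≈ (72°S, 122°E)

The haversine formula gives a central angle δ ≈ 0.435 rad (24.9°) between the endpoints.
Interpolate at f = 0.61 with slerp weights a = sin((1−f)δ)/sin δ ≈ 0.401, b = sin(fδ)/sin δ ≈ 0.622.
p = a·p₁ + b·p₂ ≈ (-0.164, 0.264, -0.950); φ = arcsin(p_z) ≈ -71.90°, λ = atan2(p_y, p_x) ≈ 121.89°.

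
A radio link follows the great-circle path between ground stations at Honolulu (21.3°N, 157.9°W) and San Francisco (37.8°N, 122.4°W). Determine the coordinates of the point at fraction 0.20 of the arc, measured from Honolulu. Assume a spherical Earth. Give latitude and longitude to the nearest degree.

≈ (25°N, 152°W)

Convert each endpoint to a unit vector on the sphere (x = cos φ cos λ, y = cos φ sin λ, z = sin φ).
The central angle between the endpoints is δ = arccos(p₁·p₂) ≈ 0.606 rad (34.7°).
Interpolate at f = 0.20 with slerp weights a = sin((1−f)δ)/sin δ ≈ 0.818, b = sin(fδ)/sin δ ≈ 0.212.
p = a·p₁ + b·p₂ ≈ (-0.796, -0.428, 0.427); φ = arcsin(p_z) ≈ 25.30°, λ = atan2(p_y, p_x) ≈ -151.72°.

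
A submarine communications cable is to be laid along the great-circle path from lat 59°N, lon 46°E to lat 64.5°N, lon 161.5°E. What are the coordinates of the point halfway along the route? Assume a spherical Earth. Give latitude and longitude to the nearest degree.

Write both endpoints as unit vectors p₁, p₂ with components (cos φ cos λ, cos φ sin λ, sin φ).
The central angle between the endpoints is δ = arccos(p₁·p₂) ≈ 0.825 rad (47.3°).
Interpolate at f = 1/2 with slerp weights a = sin((1−f)δ)/sin δ ≈ 0.546, b = sin(fδ)/sin δ ≈ 0.546.
p = a·p₁ + b·p₂ ≈ (-0.028, 0.277, 0.961); φ = arcsin(p_z) ≈ 73.85°, λ = atan2(p_y, p_x) ≈ 95.69°.

≈ lat 74°N, lon 96°E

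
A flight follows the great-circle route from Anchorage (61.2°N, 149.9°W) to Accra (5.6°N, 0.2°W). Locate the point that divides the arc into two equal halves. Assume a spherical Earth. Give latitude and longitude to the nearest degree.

≈ (57°N, 23°W)

The haversine formula gives a central angle δ ≈ 1.905 rad (109.2°) between the endpoints.
Interpolate at f = 1/2 with slerp weights a = sin((1−f)δ)/sin δ ≈ 0.863, b = sin(fδ)/sin δ ≈ 0.863.
p = a·p₁ + b·p₂ ≈ (0.499, -0.211, 0.840); φ = arcsin(p_z) ≈ 57.18°, λ = atan2(p_y, p_x) ≈ -22.96°.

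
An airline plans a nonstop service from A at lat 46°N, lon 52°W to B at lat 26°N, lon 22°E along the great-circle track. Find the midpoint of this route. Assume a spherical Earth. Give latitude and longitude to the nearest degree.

From cos δ = sin φ₁ sin φ₂ + cos φ₁ cos φ₂ cos Δλ, the central angle is δ ≈ 1.062 rad (60.8°).
Interpolate at f = 1/2 with slerp weights a = sin((1−f)δ)/sin δ ≈ 0.580, b = sin(fδ)/sin δ ≈ 0.580.
p = a·p₁ + b·p₂ ≈ (0.731, -0.122, 0.671); φ = arcsin(p_z) ≈ 42.16°, λ = atan2(p_y, p_x) ≈ -9.49°.

≈ lat 42°N, lon 9°W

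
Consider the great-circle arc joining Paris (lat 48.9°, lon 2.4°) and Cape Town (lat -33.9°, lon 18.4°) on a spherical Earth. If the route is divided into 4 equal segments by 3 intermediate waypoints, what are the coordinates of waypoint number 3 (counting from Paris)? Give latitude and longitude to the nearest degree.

Write both endpoints as unit vectors p₁, p₂ with components (cos φ cos λ, cos φ sin λ, sin φ).
The central angle between the endpoints is δ = arccos(p₁·p₂) ≈ 1.466 rad (84.0°).
Interpolate at f = 3/4 with slerp weights a = sin((1−f)δ)/sin δ ≈ 0.360, b = sin(fδ)/sin δ ≈ 0.896.
p = a·p₁ + b·p₂ ≈ (0.942, 0.245, -0.228); φ = arcsin(p_z) ≈ -13.19°, λ = atan2(p_y, p_x) ≈ 14.55°.

≈ lat -13°, lon 15°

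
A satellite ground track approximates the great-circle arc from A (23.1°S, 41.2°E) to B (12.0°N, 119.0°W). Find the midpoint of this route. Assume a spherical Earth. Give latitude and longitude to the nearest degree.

≈ (29°S, 49°W)

From cos δ = sin φ₁ sin φ₂ + cos φ₁ cos φ₂ cos Δλ, the central angle is δ ≈ 2.760 rad (158.1°).
Interpolate at f = 1/2 with slerp weights a = sin((1−f)δ)/sin δ ≈ 2.637, b = sin(fδ)/sin δ ≈ 2.637.
p = a·p₁ + b·p₂ ≈ (0.575, -0.658, -0.486); φ = arcsin(p_z) ≈ -29.10°, λ = atan2(p_y, p_x) ≈ -48.89°.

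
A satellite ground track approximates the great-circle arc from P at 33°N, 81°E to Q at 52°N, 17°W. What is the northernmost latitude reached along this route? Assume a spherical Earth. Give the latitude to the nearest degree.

The great circle lies in the plane with unit normal n̂ = (p₁ × p₂)/|p₁ × p₂|.
Here n̂_z ≈ -0.547; the vertex latitude is φ_max = arccos|n̂_z| ≈ 56.8°.
Check via Clairaut: cos φ_max = |cos φ₁| · sin C = cos(33.0°)·sin(40.8°) ≈ 0.547, again giving ≈ 56.8°.

≈ 57°N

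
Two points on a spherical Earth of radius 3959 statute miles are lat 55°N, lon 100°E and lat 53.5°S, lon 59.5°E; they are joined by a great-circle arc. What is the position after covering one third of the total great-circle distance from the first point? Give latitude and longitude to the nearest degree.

From cos δ = sin φ₁ sin φ₂ + cos φ₁ cos φ₂ cos Δλ, the central angle is δ ≈ 1.981 rad (113.5°).
Interpolate at f = 1/3 with slerp weights a = sin((1−f)δ)/sin δ ≈ 1.057, b = sin(fδ)/sin δ ≈ 0.669.
p = a·p₁ + b·p₂ ≈ (0.097, 0.940, 0.328); φ = arcsin(p_z) ≈ 19.14°, λ = atan2(p_y, p_x) ≈ 84.12°.

≈ lat 19°N, lon 84°E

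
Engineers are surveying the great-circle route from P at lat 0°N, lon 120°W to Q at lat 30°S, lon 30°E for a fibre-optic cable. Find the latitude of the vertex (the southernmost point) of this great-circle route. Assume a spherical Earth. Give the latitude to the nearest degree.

The great circle lies in the plane with unit normal n̂ = (p₁ × p₂)/|p₁ × p₂|.
Here n̂_z ≈ +0.655; the vertex latitude is φ_max = arccos|n̂_z| ≈ 49.1°.
Check via Clairaut: cos φ_max = |cos φ₁| · sin C = cos(0.0°)·sin(139.1°) ≈ 0.655, again giving ≈ 49.1°.

≈ 49°S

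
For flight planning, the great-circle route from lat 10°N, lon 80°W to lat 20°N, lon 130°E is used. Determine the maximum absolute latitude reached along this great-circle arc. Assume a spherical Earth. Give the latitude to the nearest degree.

The great circle lies in the plane with unit normal n̂ = (p₁ × p₂)/|p₁ × p₂|.
Here n̂_z ≈ -0.690; the vertex latitude is φ_max = arccos|n̂_z| ≈ 46.4°.
Check via Clairaut: cos φ_max = |cos φ₁| · sin C = cos(10.0°)·sin(44.5°) ≈ 0.690, again giving ≈ 46.4°.

≈ 46°N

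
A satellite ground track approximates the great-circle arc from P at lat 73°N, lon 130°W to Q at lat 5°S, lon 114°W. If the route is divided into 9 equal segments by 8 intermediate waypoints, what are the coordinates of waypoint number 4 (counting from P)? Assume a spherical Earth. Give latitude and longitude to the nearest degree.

Convert each endpoint to a unit vector on the sphere (x = cos φ cos λ, y = cos φ sin λ, z = sin φ).
The central angle between the endpoints is δ = arccos(p₁·p₂) ≈ 1.373 rad (78.7°).
Interpolate at f = 4/9 with slerp weights a = sin((1−f)δ)/sin δ ≈ 0.705, b = sin(fδ)/sin δ ≈ 0.584.
p = a·p₁ + b·p₂ ≈ (-0.369, -0.690, 0.623); φ = arcsin(p_z) ≈ 38.53°, λ = atan2(p_y, p_x) ≈ -118.16°.

≈ lat 39°N, lon 118°W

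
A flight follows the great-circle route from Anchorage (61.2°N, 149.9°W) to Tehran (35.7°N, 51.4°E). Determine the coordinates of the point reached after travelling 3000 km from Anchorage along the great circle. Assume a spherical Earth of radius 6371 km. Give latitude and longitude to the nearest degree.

Convert each endpoint to a unit vector on the sphere (x = cos φ cos λ, y = cos φ sin λ, z = sin φ).
The central angle between the endpoints is δ = arccos(p₁·p₂) ≈ 1.423 rad (81.6°). The total great-circle distance is δ·R ≈ 1.423 × 6371 ≈ 9068 km, so the target fraction is f = 3000/9068 ≈ 0.331.
Interpolate at f ≈ 0.331 with slerp weights a = sin((1−f)δ)/sin δ ≈ 0.824, b = sin(fδ)/sin δ ≈ 0.459.
p = a·p₁ + b·p₂ ≈ (-0.111, 0.092, 0.990); φ = arcsin(p_z) ≈ 81.71°, λ = atan2(p_y, p_x) ≈ 140.33°.

≈ (82°N, 140°E)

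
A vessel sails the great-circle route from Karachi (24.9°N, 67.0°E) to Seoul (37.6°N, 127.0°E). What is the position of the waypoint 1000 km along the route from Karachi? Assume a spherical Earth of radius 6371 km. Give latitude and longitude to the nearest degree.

≈ 29°N, 76°E

The haversine formula gives a central angle δ ≈ 0.907 rad (52.0°) between the endpoints. The total great-circle distance is δ·R ≈ 0.907 × 6371 ≈ 5778 km, so the target fraction is f = 1000/5778 ≈ 0.173.
Interpolate at f ≈ 0.173 with slerp weights a = sin((1−f)δ)/sin δ ≈ 0.865, b = sin(fδ)/sin δ ≈ 0.198.
p = a·p₁ + b·p₂ ≈ (0.212, 0.848, 0.485); φ = arcsin(p_z) ≈ 29.04°, λ = atan2(p_y, p_x) ≈ 75.96°.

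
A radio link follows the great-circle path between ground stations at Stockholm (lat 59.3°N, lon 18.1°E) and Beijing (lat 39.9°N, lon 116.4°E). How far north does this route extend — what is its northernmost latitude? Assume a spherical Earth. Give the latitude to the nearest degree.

The great circle lies in the plane with unit normal n̂ = (p₁ × p₂)/|p₁ × p₂|.
Here n̂_z ≈ +0.446; the vertex latitude is φ_max = arccos|n̂_z| ≈ 63.5°.
Check via Clairaut: cos φ_max = |cos φ₁| · sin C = cos(59.3°)·sin(60.9°) ≈ 0.446, again giving ≈ 63.5°.

≈ 64°N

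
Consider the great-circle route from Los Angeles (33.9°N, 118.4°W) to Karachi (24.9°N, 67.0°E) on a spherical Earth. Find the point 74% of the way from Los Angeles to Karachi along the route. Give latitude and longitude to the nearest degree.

≈ (56°N, 72°E)

Convert each endpoint to a unit vector on the sphere (x = cos φ cos λ, y = cos φ sin λ, z = sin φ).
The central angle between the endpoints is δ = arccos(p₁·p₂) ≈ 2.111 rad (121.0°).
Interpolate at f = 0.74 with slerp weights a = sin((1−f)δ)/sin δ ≈ 0.609, b = sin(fδ)/sin δ ≈ 1.166.
p = a·p₁ + b·p₂ ≈ (0.173, 0.529, 0.831); φ = arcsin(p_z) ≈ 56.15°, λ = atan2(p_y, p_x) ≈ 71.90°.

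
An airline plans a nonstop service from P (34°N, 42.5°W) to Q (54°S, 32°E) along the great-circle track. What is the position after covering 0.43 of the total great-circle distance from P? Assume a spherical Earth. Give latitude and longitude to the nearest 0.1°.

≈ (5.8°S, 16.5°W)

Write both endpoints as unit vectors p₁, p₂ with components (cos φ cos λ, cos φ sin λ, sin φ).
The central angle between the endpoints is δ = arccos(p₁·p₂) ≈ 1.899 rad (108.8°).
Interpolate at f = 0.43 with slerp weights a = sin((1−f)δ)/sin δ ≈ 0.933, b = sin(fδ)/sin δ ≈ 0.770.
p = a·p₁ + b·p₂ ≈ (0.954, -0.283, -0.101); φ = arcsin(p_z) ≈ -5.81°, λ = atan2(p_y, p_x) ≈ -16.51°.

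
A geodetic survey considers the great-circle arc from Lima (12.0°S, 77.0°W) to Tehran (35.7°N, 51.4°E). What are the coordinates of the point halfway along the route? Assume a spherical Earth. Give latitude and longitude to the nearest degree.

The haversine formula gives a central angle δ ≈ 2.233 rad (127.9°) between the endpoints.
Interpolate at f = 1/2 with slerp weights a = sin((1−f)δ)/sin δ ≈ 1.139, b = sin(fδ)/sin δ ≈ 1.139.
p = a·p₁ + b·p₂ ≈ (0.828, -0.363, 0.428); φ = arcsin(p_z) ≈ 25.34°, λ = atan2(p_y, p_x) ≈ -23.66°.

≈ 25°N, 24°W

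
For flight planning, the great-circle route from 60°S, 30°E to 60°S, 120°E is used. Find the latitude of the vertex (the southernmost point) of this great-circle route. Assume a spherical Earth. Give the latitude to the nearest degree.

The great circle lies in the plane with unit normal n̂ = (p₁ × p₂)/|p₁ × p₂|.
Here n̂_z ≈ +0.378; the vertex latitude is φ_max = arccos|n̂_z| ≈ 67.8°.

≈ 68°S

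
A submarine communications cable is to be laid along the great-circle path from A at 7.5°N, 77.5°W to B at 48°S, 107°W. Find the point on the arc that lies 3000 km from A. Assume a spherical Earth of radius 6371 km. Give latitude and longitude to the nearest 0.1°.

The haversine formula gives a central angle δ ≈ 1.070 rad (61.3°) between the endpoints. The total great-circle distance is δ·R ≈ 1.070 × 6371 ≈ 6815 km, so the target fraction is f = 3000/6815 ≈ 0.440.
Interpolate at f ≈ 0.440 with slerp weights a = sin((1−f)δ)/sin δ ≈ 0.643, b = sin(fδ)/sin δ ≈ 0.517.
p = a·p₁ + b·p₂ ≈ (0.037, -0.953, -0.301); φ = arcsin(p_z) ≈ -17.49°, λ = atan2(p_y, p_x) ≈ -87.79°.

≈ 17.5°S, 87.8°W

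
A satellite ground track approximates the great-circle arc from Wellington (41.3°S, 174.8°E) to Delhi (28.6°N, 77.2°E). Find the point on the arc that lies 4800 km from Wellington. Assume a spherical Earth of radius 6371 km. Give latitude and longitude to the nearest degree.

≈ 19°S, 131°E

The haversine formula gives a central angle δ ≈ 1.986 rad (113.8°) between the endpoints. The total great-circle distance is δ·R ≈ 1.986 × 6371 ≈ 12651 km, so the target fraction is f = 4800/12651 ≈ 0.379.
Interpolate at f ≈ 0.379 with slerp weights a = sin((1−f)δ)/sin δ ≈ 1.031, b = sin(fδ)/sin δ ≈ 0.748.
p = a·p₁ + b·p₂ ≈ (-0.626, 0.710, -0.322); φ = arcsin(p_z) ≈ -18.81°, λ = atan2(p_y, p_x) ≈ 131.38°.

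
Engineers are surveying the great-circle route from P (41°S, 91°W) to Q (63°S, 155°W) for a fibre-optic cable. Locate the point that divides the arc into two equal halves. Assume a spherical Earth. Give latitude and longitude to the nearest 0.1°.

≈ (56.2°S, 114.2°W)

Convert each endpoint to a unit vector on the sphere (x = cos φ cos λ, y = cos φ sin λ, z = sin φ).
The central angle between the endpoints is δ = arccos(p₁·p₂) ≈ 0.745 rad (42.7°).
Interpolate at f = 1/2 with slerp weights a = sin((1−f)δ)/sin δ ≈ 0.537, b = sin(fδ)/sin δ ≈ 0.537.
p = a·p₁ + b·p₂ ≈ (-0.228, -0.508, -0.831); φ = arcsin(p_z) ≈ -56.16°, λ = atan2(p_y, p_x) ≈ -114.16°.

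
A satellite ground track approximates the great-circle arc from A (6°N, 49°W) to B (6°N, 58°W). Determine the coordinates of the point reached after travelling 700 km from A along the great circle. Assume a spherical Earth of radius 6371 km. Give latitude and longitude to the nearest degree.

From cos δ = sin φ₁ sin φ₂ + cos φ₁ cos φ₂ cos Δλ, the central angle is δ ≈ 0.156 rad (9.0°). The total great-circle distance is δ·R ≈ 0.156 × 6371 ≈ 995 km, so the target fraction is f = 700/995 ≈ 0.703.
Interpolate at f ≈ 0.703 with slerp weights a = sin((1−f)δ)/sin δ ≈ 0.298, b = sin(fδ)/sin δ ≈ 0.705.
p = a·p₁ + b·p₂ ≈ (0.566, -0.818, 0.105); φ = arcsin(p_z) ≈ 6.02°, λ = atan2(p_y, p_x) ≈ -55.33°.

≈ (6°N, 55°W)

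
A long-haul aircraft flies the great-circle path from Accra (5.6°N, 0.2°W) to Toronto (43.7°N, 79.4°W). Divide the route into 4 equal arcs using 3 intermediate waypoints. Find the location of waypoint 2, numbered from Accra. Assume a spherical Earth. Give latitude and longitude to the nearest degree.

≈ 31°N, 32°W

From cos δ = sin φ₁ sin φ₂ + cos φ₁ cos φ₂ cos Δλ, the central angle is δ ≈ 1.367 rad (78.3°).
Interpolate at f = 2/4 with slerp weights a = sin((1−f)δ)/sin δ ≈ 0.645, b = sin(fδ)/sin δ ≈ 0.645.
p = a·p₁ + b·p₂ ≈ (0.728, -0.461, 0.508); φ = arcsin(p_z) ≈ 30.56°, λ = atan2(p_y, p_x) ≈ -32.33°.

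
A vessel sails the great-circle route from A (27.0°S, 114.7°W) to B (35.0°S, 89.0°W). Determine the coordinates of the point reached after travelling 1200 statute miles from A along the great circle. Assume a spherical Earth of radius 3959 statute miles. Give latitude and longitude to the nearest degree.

From cos δ = sin φ₁ sin φ₂ + cos φ₁ cos φ₂ cos Δλ, the central angle is δ ≈ 0.408 rad (23.4°). The total great-circle distance is δ·R ≈ 0.408 × 3959 ≈ 1614 mi, so the target fraction is f = 1200/1614 ≈ 0.744.
Interpolate at f ≈ 0.744 with slerp weights a = sin((1−f)δ)/sin δ ≈ 0.263, b = sin(fδ)/sin δ ≈ 0.753.
p = a·p₁ + b·p₂ ≈ (-0.087, -0.830, -0.551); φ = arcsin(p_z) ≈ -33.46°, λ = atan2(p_y, p_x) ≈ -96.00°.

≈ (33°S, 96°W)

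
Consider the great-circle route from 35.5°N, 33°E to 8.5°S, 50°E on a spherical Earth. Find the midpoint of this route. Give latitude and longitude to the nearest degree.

≈ 14°N, 42°E

The haversine formula gives a central angle δ ≈ 0.817 rad (46.8°) between the endpoints.
Interpolate at f = 1/2 with slerp weights a = sin((1−f)δ)/sin δ ≈ 0.545, b = sin(fδ)/sin δ ≈ 0.545.
p = a·p₁ + b·p₂ ≈ (0.718, 0.654, 0.236); φ = arcsin(p_z) ≈ 13.64°, λ = atan2(p_y, p_x) ≈ 42.33°.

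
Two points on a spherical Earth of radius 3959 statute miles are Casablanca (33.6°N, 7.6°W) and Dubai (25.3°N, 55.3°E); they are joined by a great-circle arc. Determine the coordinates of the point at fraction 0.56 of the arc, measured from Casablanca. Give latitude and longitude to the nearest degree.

Convert each endpoint to a unit vector on the sphere (x = cos φ cos λ, y = cos φ sin λ, z = sin φ).
The central angle between the endpoints is δ = arccos(p₁·p₂) ≈ 0.953 rad (54.6°).
Interpolate at f = 0.56 with slerp weights a = sin((1−f)δ)/sin δ ≈ 0.499, b = sin(fδ)/sin δ ≈ 0.624.
p = a·p₁ + b·p₂ ≈ (0.733, 0.409, 0.543); φ = arcsin(p_z) ≈ 32.89°, λ = atan2(p_y, p_x) ≈ 29.13°.

≈ 33°N, 29°E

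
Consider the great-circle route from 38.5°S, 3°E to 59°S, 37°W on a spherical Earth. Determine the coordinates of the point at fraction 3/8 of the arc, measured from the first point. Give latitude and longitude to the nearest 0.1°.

≈ 47.7°S, 8.1°W

Convert each endpoint to a unit vector on the sphere (x = cos φ cos λ, y = cos φ sin λ, z = sin φ).
The central angle between the endpoints is δ = arccos(p₁·p₂) ≈ 0.569 rad (32.6°).
Interpolate at f = 3/8 with slerp weights a = sin((1−f)δ)/sin δ ≈ 0.646, b = sin(fδ)/sin δ ≈ 0.393.
p = a·p₁ + b·p₂ ≈ (0.667, -0.095, -0.739); φ = arcsin(p_z) ≈ -47.66°, λ = atan2(p_y, p_x) ≈ -8.14°.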